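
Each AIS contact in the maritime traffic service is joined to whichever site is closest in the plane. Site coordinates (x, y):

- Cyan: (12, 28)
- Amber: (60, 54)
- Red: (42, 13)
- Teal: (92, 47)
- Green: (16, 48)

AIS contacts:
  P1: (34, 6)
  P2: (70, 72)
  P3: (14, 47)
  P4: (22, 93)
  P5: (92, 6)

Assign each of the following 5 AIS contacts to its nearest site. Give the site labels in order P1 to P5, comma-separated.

Red, Amber, Green, Green, Teal

P1 → Red (d²=113.00)
P2 → Amber (d²=424.00)
P3 → Green (d²=5.00)
P4 → Green (d²=2061.00)
P5 → Teal (d²=1681.00)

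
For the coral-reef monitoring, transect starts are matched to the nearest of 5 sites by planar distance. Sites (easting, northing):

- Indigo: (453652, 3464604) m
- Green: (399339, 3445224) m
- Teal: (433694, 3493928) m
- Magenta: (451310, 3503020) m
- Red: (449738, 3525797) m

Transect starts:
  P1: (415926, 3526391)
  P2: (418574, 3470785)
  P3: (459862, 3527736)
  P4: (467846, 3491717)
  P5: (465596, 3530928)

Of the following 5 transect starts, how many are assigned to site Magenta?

P1 → Red
P2 → Teal
P3 → Red
P4 → Magenta
P5 → Red
1 of the 5 goes to Magenta.

1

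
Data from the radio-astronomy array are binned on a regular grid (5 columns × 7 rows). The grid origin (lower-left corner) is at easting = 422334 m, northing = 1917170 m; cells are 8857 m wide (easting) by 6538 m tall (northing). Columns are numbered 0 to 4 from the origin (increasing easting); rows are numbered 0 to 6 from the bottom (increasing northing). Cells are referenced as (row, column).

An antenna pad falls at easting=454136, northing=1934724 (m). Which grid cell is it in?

Column index: ⌊(454136 − 422334) / 8857⌋ = ⌊3.591⌋ = 3
Row offset from origin: ⌊(1934724 − 1917170) / 6538⌋ = ⌊2.685⌋ = 2 → row 2

(2, 3)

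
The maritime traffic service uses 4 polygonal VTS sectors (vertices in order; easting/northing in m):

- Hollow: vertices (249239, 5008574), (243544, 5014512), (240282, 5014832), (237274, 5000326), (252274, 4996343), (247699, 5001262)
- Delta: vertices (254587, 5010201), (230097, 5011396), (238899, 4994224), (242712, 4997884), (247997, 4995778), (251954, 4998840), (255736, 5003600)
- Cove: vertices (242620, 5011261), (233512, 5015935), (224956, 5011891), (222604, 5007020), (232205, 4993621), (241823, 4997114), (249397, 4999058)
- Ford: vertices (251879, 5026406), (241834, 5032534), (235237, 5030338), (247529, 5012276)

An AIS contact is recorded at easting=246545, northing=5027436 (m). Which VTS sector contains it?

Ford

Cast a ray rightward from (246545, 5027436). For each polygon, the edges (by vertex number in listed order) whose endpoints lie on opposite sides of northing = 5027436, where each meets that height, and whether that is right or left of the point:
Hollow: no edge straddles that height → 0 crossings.
Delta: no edge straddles that height → 0 crossings.
Cove: no edge straddles that height → 0 crossings.
Ford: 1–2 at easting≈250190.6 (right), 3–4 at easting≈237211.9 (left) → 1 crossing.
Only Ford has an odd count, so the point is inside Ford.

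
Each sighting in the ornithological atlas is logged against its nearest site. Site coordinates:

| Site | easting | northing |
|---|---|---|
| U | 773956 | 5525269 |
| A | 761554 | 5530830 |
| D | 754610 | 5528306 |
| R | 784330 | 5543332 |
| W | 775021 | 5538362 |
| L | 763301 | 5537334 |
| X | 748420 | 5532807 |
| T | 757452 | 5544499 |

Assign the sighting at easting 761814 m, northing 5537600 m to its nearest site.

Squared distances to each site:
U: 299481725.000; A: 45900500.000; D: 138276052.000; R: 539826080.000; W: 175005493.000; L: 2281925.000; X: 202372085.000; T: 66623245.000.
Minimum at L.

L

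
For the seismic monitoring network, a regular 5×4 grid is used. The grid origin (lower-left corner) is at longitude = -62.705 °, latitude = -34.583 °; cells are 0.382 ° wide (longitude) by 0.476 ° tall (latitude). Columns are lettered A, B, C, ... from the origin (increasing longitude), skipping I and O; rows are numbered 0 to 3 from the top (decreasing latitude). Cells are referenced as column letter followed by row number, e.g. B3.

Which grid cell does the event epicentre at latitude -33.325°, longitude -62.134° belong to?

B1

Column index: ⌊(-62.134 − -62.705) / 0.382⌋ = ⌊1.495⌋ = 1 → column B
Row offset from origin: ⌊(-33.325 − -34.583) / 0.476⌋ = ⌊2.643⌋ = 2 → row 1 (counted from top)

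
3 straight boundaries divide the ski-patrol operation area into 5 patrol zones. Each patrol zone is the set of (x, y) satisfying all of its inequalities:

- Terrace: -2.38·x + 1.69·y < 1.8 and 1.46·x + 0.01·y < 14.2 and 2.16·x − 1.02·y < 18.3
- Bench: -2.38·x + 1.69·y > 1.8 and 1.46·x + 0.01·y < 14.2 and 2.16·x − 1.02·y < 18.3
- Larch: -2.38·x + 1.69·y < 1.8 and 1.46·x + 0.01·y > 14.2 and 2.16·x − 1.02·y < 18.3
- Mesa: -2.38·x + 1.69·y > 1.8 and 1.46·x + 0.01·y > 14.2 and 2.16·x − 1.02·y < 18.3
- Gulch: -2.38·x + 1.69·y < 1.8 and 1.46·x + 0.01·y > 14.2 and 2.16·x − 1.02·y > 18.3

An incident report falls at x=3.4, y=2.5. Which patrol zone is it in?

-2.38·3.4 + 1.69·2.5 = -3.867, which is < 1.8
1.46·3.4 + 0.01·2.5 = 4.989, which is < 14.2
2.16·3.4 − 1.02·2.5 = 4.794, which is < 18.3
This sign pattern matches Terrace.

Terrace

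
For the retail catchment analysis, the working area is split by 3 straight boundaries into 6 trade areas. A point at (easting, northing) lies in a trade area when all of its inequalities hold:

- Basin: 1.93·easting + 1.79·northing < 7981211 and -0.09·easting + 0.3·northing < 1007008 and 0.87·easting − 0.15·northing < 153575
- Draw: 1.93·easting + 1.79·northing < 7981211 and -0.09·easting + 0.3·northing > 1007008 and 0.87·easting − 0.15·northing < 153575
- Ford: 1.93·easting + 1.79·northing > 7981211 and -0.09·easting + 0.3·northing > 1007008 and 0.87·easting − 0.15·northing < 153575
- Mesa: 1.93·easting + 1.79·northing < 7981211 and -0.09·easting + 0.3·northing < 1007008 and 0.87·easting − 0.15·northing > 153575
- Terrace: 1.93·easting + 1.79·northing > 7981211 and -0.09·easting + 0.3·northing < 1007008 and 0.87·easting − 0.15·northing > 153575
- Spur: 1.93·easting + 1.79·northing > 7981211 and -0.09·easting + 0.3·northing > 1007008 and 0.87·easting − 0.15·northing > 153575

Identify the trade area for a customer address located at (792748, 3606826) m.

1.93·792748 + 1.79·3606826 = 7986222.180, which is > 7981211
-0.09·792748 + 0.3·3606826 = 1010700.480, which is > 1007008
0.87·792748 − 0.15·3606826 = 148666.860, which is < 153575
This sign pattern matches Ford.

Ford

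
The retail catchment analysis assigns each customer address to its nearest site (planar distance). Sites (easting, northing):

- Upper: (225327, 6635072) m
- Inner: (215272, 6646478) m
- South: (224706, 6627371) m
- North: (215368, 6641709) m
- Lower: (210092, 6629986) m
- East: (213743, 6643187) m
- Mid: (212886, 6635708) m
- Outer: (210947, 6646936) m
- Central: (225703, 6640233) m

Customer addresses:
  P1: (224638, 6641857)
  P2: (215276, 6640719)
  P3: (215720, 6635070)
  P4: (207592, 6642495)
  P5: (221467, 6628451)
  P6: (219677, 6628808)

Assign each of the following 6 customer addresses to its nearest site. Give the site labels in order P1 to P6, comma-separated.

P1 → Central (d²=3771601.00)
P2 → North (d²=988564.00)
P3 → Mid (d²=8438600.00)
P4 → Outer (d²=30978506.00)
P5 → South (d²=11657521.00)
P6 → South (d²=27355810.00)

Central, North, Mid, Outer, South, South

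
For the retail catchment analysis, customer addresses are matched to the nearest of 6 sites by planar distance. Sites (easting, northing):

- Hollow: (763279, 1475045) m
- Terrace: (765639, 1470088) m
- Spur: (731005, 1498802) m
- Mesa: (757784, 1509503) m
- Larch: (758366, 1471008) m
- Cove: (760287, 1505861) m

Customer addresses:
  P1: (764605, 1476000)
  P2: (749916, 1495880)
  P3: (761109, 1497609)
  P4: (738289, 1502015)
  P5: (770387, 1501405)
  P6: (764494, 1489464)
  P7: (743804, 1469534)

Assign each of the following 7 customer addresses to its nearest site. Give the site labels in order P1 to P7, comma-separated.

Hollow, Cove, Cove, Spur, Cove, Hollow, Larch

P1 → Hollow (d²=2670301.00)
P2 → Cove (d²=207178002.00)
P3 → Cove (d²=68771188.00)
P4 → Spur (d²=63380025.00)
P5 → Cove (d²=121865936.00)
P6 → Hollow (d²=209383786.00)
P7 → Larch (d²=214224520.00)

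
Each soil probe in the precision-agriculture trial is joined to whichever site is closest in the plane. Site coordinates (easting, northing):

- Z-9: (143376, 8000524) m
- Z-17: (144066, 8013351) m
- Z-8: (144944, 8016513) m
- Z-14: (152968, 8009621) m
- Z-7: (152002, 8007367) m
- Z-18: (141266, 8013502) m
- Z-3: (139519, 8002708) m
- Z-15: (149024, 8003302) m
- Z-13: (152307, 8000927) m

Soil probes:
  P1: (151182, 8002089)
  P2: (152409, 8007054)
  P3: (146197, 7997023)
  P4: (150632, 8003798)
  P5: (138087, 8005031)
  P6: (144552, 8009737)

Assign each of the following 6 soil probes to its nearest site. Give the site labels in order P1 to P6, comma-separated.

P1 → Z-13 (d²=2615869.00)
P2 → Z-7 (d²=263618.00)
P3 → Z-9 (d²=20215042.00)
P4 → Z-15 (d²=2831680.00)
P5 → Z-3 (d²=7446953.00)
P6 → Z-17 (d²=13297192.00)

Z-13, Z-7, Z-9, Z-15, Z-3, Z-17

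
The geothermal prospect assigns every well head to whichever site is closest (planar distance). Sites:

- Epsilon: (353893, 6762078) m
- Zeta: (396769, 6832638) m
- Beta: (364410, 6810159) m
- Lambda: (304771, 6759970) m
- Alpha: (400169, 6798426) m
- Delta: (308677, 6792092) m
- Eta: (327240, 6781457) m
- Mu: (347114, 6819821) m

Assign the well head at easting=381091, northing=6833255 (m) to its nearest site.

Squared distances to each site:
Epsilon: 5805896533.000; Zeta: 246180373.000; Beta: 811680977.000; Lambda: 11195433625.000; Alpha: 1577029325.000; Delta: 6938179965.000; Eta: 5582963005.000; Mu: 1334908885.000.
Minimum at Zeta.

Zeta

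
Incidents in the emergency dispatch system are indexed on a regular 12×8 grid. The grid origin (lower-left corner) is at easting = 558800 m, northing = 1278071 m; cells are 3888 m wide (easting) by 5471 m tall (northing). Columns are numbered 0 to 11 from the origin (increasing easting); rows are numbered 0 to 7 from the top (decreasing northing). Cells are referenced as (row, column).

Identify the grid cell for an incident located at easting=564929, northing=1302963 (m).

(3, 1)

Column index: ⌊(564929 − 558800) / 3888⌋ = ⌊1.576⌋ = 1
Row offset from origin: ⌊(1302963 − 1278071) / 5471⌋ = ⌊4.550⌋ = 4 → row 3 (counted from top)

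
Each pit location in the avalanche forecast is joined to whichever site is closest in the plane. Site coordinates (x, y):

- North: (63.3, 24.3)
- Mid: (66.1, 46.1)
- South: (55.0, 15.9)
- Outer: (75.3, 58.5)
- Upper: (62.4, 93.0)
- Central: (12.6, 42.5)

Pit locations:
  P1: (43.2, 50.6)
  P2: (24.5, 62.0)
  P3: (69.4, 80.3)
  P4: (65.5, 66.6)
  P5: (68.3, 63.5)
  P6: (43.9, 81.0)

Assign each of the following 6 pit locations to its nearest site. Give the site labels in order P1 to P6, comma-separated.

P1 → Mid (d²=544.66)
P2 → Central (d²=521.86)
P3 → Upper (d²=210.29)
P4 → Outer (d²=161.65)
P5 → Outer (d²=74.00)
P6 → Upper (d²=486.25)

Mid, Central, Upper, Outer, Outer, Upper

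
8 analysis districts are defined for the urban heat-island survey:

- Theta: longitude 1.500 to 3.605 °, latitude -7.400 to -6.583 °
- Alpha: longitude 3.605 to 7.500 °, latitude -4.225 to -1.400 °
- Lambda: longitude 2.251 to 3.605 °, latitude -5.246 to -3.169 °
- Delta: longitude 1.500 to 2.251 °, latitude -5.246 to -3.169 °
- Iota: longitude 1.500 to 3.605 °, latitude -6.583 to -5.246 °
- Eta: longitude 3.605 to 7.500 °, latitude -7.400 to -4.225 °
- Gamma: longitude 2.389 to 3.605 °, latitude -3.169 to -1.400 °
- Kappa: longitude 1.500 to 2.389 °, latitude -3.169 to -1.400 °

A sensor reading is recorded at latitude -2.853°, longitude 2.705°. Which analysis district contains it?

Gamma

The point has longitude = 2.705 and latitude = -2.853.
Only Gamma satisfies 2.389 ≤ longitude ≤ 3.605 and -3.169 ≤ latitude ≤ -1.400.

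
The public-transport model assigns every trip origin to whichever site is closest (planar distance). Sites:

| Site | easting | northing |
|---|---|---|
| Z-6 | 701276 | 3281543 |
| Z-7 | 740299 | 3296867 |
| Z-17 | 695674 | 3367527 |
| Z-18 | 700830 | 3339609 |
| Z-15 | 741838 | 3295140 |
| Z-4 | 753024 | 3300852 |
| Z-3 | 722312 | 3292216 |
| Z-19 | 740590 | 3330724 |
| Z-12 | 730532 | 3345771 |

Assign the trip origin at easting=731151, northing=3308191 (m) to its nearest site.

Squared distances to each site:
Z-6: 1602631529.000; Z-7: 211918880.000; Z-17: 4779378425.000; Z-18: 1906453765.000; Z-15: 284540570.000; Z-4: 532289050.000; Z-3: 333328546.000; Z-19: 596830810.000; Z-12: 1412639561.000.
Minimum at Z-7.

Z-7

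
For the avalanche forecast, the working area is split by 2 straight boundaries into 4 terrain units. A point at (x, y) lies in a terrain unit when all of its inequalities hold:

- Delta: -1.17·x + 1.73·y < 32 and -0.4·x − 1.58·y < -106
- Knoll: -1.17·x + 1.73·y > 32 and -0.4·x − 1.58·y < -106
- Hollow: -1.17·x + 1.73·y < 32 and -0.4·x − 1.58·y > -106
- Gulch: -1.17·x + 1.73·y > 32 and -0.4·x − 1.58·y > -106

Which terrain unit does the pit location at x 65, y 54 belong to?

-1.17·65 + 1.73·54 = 17.370, which is < 32
-0.4·65 − 1.58·54 = -111.320, which is < -106
This sign pattern matches Delta.

Delta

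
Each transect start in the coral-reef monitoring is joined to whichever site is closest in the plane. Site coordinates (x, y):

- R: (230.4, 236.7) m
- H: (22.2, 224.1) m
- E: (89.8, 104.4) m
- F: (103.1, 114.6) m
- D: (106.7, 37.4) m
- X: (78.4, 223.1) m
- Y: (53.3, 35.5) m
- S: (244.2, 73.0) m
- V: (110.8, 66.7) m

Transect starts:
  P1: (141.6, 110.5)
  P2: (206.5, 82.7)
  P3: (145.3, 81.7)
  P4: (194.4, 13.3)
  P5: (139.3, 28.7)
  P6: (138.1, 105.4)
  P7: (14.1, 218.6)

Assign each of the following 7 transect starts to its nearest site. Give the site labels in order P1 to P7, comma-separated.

F, S, V, S, D, F, H

P1 → F (d²=1499.06)
P2 → S (d²=1515.38)
P3 → V (d²=1415.25)
P4 → S (d²=6044.13)
P5 → D (d²=1138.45)
P6 → F (d²=1309.64)
P7 → H (d²=95.86)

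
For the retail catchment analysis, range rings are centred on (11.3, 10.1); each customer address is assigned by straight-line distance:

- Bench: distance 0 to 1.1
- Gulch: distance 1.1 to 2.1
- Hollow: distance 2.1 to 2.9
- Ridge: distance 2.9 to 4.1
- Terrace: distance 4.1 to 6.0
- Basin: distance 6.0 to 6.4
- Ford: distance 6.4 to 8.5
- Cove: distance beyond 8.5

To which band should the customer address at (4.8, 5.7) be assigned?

Distance = √((4.8−11.3)² + (5.7−10.1)²) = √(42.250 + 19.360) = 7.849.
6.4 ≤ 7.849 < 8.5 → Ford.

Ford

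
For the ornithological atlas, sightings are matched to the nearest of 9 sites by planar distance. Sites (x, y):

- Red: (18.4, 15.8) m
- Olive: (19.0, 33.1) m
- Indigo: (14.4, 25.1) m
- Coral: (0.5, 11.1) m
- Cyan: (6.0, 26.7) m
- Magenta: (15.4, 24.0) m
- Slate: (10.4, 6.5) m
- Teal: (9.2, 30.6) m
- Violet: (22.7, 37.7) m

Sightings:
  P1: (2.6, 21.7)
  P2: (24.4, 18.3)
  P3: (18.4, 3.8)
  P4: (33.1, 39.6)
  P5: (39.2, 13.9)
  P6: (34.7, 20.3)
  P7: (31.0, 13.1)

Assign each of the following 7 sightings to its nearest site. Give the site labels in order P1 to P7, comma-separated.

Cyan, Red, Slate, Violet, Red, Red, Red

P1 → Cyan (d²=36.56)
P2 → Red (d²=42.25)
P3 → Slate (d²=71.29)
P4 → Violet (d²=111.77)
P5 → Red (d²=436.25)
P6 → Red (d²=285.94)
P7 → Red (d²=166.05)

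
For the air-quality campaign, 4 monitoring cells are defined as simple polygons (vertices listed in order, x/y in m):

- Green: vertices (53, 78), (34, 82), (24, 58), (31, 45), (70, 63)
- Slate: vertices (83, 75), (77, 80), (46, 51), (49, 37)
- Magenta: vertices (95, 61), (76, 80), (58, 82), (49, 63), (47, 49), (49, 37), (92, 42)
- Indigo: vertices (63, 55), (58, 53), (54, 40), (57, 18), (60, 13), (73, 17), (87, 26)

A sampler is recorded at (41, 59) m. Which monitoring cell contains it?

Green

Cast a ray rightward from (41, 59). For each polygon, the edges (by vertex number in listed order) whose endpoints lie on opposite sides of y = 59, where each meets that height, and whether that is right or left of the point:
Green: 2–3 at x≈24.4 (left), 4–5 at x≈61.3 (right) → 1 crossing.
Slate: 2–3 at x≈54.6 (right), 4–1 at x≈68.7 (right) → 2 crossings.
Magenta: 4–5 at x≈48.4 (right), 7–1 at x≈94.7 (right) → 2 crossings.
Indigo: no edge straddles that height → 0 crossings.
Only Green has an odd count, so the point is inside Green.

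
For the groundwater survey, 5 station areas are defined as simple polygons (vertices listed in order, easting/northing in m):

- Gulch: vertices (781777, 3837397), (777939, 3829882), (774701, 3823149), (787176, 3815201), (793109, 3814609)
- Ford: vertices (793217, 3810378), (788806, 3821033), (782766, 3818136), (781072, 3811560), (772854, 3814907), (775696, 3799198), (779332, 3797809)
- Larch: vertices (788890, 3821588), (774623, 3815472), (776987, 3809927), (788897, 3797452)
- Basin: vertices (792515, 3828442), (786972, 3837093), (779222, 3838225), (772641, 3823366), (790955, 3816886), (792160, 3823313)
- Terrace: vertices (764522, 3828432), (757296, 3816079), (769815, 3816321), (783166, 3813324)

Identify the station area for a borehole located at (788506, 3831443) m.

Cast a ray rightward from (788506, 3831443). For each polygon, the edges (by vertex number in listed order) whose endpoints lie on opposite sides of northing = 3831443, where each meets that height, and whether that is right or left of the point:
Gulch: 1–2 at easting≈778736.2 (left), 5–1 at easting≈784737.8 (left) → 0 crossings.
Ford: no edge straddles that height → 0 crossings.
Larch: no edge straddles that height → 0 crossings.
Basin: 1–2 at easting≈790592.2 (right), 3–4 at easting≈776218.3 (left) → 1 crossing.
Terrace: no edge straddles that height → 0 crossings.
Only Basin has an odd count, so the point is inside Basin.

Basin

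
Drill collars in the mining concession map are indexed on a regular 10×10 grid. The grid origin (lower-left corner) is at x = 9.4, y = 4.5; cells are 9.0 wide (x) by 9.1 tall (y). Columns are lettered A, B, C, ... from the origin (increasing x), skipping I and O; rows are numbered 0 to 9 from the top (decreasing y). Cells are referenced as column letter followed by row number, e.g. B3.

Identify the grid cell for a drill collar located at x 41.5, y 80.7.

Column index: ⌊(41.5 − 9.4) / 9.0⌋ = ⌊3.567⌋ = 3 → column D
Row offset from origin: ⌊(80.7 − 4.5) / 9.1⌋ = ⌊8.374⌋ = 8 → row 1 (counted from top)

D1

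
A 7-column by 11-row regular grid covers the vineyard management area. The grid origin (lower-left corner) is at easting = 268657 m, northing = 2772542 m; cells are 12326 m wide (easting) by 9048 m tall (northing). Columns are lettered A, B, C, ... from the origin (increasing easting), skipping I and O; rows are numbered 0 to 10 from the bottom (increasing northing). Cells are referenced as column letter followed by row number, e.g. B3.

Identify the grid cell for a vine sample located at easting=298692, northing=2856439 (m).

Column index: ⌊(298692 − 268657) / 12326⌋ = ⌊2.437⌋ = 2 → column C
Row offset from origin: ⌊(2856439 − 2772542) / 9048⌋ = ⌊9.272⌋ = 9 → row 9

C9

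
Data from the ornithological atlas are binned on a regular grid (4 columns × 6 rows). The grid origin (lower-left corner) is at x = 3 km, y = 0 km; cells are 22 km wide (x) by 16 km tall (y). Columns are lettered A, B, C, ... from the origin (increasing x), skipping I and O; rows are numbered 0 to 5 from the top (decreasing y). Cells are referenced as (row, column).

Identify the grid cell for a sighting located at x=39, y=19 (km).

Column index: ⌊(39 − 3) / 22⌋ = ⌊1.636⌋ = 1 → column B
Row offset from origin: ⌊(19 − 0) / 16⌋ = ⌊1.188⌋ = 1 → row 4 (counted from top)

(4, B)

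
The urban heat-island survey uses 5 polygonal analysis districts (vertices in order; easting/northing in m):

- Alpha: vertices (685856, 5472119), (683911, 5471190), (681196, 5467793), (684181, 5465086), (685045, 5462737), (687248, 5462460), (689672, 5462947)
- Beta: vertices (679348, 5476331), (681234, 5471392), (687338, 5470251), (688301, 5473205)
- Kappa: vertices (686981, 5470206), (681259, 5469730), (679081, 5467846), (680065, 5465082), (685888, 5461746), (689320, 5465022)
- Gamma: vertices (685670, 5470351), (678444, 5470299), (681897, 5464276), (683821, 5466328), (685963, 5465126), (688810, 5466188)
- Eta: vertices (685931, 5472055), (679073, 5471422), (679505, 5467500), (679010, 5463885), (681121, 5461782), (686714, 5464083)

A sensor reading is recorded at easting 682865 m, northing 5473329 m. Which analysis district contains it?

Beta

Cast a ray rightward from (682865, 5473329). For each polygon, the edges (by vertex number in listed order) whose endpoints lie on opposite sides of northing = 5473329, where each meets that height, and whether that is right or left of the point:
Alpha: no edge straddles that height → 0 crossings.
Beta: 1–2 at easting≈680494.3 (left), 4–1 at easting≈687945.9 (right) → 1 crossing.
Kappa: no edge straddles that height → 0 crossings.
Gamma: no edge straddles that height → 0 crossings.
Eta: no edge straddles that height → 0 crossings.
Only Beta has an odd count, so the point is inside Beta.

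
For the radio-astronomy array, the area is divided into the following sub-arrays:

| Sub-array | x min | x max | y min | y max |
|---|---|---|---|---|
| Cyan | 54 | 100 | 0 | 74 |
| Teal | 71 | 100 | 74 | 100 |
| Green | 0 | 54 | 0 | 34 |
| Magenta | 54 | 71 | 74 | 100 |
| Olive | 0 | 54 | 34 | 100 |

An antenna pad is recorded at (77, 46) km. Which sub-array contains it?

Cyan

The point has x = 77 and y = 46.
Only Cyan satisfies 54 ≤ x ≤ 100 and 0 ≤ y ≤ 74.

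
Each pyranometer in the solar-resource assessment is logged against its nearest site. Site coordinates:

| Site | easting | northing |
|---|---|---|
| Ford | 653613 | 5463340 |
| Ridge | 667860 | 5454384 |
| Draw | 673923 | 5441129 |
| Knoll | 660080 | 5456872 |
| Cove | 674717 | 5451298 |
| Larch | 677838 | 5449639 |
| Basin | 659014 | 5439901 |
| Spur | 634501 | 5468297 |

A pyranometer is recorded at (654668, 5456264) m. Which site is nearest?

Knoll

Squared distances to each site:
Ford: 51182801.000; Ridge: 177563264.000; Draw: 599823250.000; Knoll: 29659408.000; Cove: 426623557.000; Larch: 580739525.000; Basin: 286635485.000; Spur: 551500978.000.
Minimum at Knoll.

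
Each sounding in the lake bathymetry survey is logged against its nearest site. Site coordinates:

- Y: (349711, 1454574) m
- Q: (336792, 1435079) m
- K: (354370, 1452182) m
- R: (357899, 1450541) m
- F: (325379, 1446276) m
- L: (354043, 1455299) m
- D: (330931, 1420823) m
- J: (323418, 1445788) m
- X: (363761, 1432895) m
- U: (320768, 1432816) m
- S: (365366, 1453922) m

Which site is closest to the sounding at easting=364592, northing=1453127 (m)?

S

Squared distances to each site:
Y: 223537970.000; Q: 1098570304.000; K: 105382309.000; R: 51483645.000; F: 1584595570.000; L: 115998985.000; D: 2176611337.000; J: 1749159197.000; X: 410024385.000; U: 2333079697.000; S: 1231101.000.
Minimum at S.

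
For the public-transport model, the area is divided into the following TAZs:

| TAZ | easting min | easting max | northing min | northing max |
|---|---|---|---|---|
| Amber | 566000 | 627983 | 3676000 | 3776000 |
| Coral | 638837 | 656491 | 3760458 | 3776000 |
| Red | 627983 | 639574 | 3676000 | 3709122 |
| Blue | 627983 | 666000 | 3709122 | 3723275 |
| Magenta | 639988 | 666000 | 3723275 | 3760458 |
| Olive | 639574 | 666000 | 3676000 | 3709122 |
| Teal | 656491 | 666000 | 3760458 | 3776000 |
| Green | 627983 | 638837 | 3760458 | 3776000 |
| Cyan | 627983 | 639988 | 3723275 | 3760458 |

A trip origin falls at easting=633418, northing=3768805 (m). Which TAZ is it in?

The point has easting = 633418 and northing = 3768805.
Only Green satisfies 627983 ≤ easting ≤ 638837 and 3760458 ≤ northing ≤ 3776000.

Green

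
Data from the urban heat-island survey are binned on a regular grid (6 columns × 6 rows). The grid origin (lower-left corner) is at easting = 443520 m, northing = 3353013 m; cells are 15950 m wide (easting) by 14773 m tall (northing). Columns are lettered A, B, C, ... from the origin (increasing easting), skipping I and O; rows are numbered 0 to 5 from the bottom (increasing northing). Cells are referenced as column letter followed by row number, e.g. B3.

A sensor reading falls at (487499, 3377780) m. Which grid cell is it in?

Column index: ⌊(487499 − 443520) / 15950⌋ = ⌊2.757⌋ = 2 → column C
Row offset from origin: ⌊(3377780 − 3353013) / 14773⌋ = ⌊1.677⌋ = 1 → row 1

C1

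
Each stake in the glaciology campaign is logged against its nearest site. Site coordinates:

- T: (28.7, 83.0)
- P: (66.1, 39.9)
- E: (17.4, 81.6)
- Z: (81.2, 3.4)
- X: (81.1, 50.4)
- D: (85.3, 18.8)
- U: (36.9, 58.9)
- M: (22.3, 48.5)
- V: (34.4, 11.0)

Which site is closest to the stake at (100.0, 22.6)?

D

Squared distances to each site:
T: 8731.850; P: 1448.500; E: 10303.760; Z: 722.080; X: 1130.050; D: 230.530; U: 5299.300; M: 6708.100; V: 4437.920.
Minimum at D.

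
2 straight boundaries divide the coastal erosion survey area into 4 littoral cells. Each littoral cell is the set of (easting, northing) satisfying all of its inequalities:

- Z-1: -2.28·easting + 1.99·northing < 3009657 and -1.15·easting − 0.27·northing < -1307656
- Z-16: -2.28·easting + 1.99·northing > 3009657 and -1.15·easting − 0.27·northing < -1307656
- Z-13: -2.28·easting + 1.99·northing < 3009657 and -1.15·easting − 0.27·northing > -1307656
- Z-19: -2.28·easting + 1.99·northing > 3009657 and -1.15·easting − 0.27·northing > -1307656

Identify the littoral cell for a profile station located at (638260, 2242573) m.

Z-1

-2.28·638260 + 1.99·2242573 = 3007487.470, which is < 3009657
-1.15·638260 − 0.27·2242573 = -1339493.710, which is < -1307656
This sign pattern matches Z-1.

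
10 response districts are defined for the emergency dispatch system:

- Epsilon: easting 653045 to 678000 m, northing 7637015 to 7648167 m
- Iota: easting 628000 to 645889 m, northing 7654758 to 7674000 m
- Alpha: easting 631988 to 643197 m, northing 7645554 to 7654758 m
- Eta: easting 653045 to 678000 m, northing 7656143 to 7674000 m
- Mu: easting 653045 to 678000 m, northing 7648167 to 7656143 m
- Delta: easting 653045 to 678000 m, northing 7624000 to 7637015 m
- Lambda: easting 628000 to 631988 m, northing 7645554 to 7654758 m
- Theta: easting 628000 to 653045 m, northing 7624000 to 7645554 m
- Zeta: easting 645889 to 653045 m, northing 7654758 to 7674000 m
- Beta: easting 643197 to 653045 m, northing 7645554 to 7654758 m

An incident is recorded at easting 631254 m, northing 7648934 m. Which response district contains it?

Lambda

The point has easting = 631254 and northing = 7648934.
Only Lambda satisfies 628000 ≤ easting ≤ 631988 and 7645554 ≤ northing ≤ 7654758.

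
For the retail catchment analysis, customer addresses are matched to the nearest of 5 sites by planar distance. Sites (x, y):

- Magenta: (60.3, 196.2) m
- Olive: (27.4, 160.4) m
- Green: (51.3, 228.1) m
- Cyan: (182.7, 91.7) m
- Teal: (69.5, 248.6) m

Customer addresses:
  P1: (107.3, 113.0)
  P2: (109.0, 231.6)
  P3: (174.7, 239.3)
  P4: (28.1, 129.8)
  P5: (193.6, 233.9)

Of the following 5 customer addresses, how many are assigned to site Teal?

P1 → Cyan
P2 → Teal
P3 → Teal
P4 → Olive
P5 → Teal
3 of the 5 go to Teal.

3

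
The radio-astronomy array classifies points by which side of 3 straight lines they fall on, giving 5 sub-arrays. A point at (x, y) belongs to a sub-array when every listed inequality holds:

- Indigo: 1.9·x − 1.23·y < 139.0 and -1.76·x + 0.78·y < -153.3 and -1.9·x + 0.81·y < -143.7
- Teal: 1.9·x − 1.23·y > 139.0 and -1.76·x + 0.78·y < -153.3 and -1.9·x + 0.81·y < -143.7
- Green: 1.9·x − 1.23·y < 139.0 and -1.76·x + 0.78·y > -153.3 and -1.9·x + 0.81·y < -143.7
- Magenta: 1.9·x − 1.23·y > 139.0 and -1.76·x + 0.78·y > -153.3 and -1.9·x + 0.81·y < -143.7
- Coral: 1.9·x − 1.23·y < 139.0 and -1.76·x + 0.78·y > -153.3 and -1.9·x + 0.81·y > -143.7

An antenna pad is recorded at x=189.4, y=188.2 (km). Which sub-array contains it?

1.9·189.4 − 1.23·188.2 = 128.374, which is < 139.0
-1.76·189.4 + 0.78·188.2 = -186.548, which is < -153.3
-1.9·189.4 + 0.81·188.2 = -207.418, which is < -143.7
This sign pattern matches Indigo.

Indigo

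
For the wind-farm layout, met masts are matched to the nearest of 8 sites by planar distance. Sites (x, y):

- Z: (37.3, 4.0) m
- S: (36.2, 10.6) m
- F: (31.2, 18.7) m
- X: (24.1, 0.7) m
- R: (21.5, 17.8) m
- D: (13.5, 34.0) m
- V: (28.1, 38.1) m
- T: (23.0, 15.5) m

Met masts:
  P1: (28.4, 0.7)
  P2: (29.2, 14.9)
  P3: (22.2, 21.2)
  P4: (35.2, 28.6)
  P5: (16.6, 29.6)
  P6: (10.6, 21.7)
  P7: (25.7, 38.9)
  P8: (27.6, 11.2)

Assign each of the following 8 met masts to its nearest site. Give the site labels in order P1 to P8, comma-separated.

P1 → X (d²=18.49)
P2 → F (d²=18.44)
P3 → R (d²=12.05)
P4 → F (d²=114.01)
P5 → D (d²=28.97)
P6 → R (d²=134.02)
P7 → V (d²=6.40)
P8 → T (d²=39.65)

X, F, R, F, D, R, V, T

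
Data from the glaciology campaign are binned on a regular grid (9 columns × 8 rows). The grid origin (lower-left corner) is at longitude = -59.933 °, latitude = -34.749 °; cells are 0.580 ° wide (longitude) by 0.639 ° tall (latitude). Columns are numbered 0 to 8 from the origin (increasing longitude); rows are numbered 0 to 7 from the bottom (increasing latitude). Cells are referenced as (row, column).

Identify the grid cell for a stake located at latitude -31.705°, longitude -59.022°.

Column index: ⌊(-59.022 − -59.933) / 0.580⌋ = ⌊1.571⌋ = 1
Row offset from origin: ⌊(-31.705 − -34.749) / 0.639⌋ = ⌊4.764⌋ = 4 → row 4

(4, 1)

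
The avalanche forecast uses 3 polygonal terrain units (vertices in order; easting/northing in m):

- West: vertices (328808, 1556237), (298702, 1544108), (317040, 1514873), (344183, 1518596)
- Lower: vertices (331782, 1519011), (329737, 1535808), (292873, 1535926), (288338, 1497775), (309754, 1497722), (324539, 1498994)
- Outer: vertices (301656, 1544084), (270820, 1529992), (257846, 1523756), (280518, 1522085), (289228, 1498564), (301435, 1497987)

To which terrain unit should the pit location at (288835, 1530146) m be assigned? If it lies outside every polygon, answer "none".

Outer

Cast a ray rightward from (288835, 1530146). For each polygon, the edges (by vertex number in listed order) whose endpoints lie on opposite sides of northing = 1530146, where each meets that height, and whether that is right or left of the point:
West: 2–3 at easting≈307459.8 (right), 4–1 at easting≈339465.2 (right) → 2 crossings.
Lower: 1–2 at easting≈330426.3 (right), 3–4 at easting≈292185.9 (right) → 2 crossings.
Outer: 1–2 at easting≈271157.0 (left), 6–1 at easting≈301589.2 (right) → 1 crossing.
Only Outer has an odd count, so the point is inside Outer.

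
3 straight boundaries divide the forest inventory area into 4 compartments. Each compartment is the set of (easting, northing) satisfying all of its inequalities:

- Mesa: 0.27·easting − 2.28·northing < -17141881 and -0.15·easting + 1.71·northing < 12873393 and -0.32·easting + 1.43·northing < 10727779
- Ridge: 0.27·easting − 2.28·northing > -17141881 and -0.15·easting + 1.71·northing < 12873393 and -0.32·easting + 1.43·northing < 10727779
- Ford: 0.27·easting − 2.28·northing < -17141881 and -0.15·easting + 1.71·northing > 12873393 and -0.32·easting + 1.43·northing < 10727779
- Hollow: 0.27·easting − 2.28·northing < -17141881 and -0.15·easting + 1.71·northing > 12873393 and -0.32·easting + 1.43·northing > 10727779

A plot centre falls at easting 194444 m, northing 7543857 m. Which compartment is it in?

0.27·194444 − 2.28·7543857 = -17147494.080, which is < -17141881
-0.15·194444 + 1.71·7543857 = 12870828.870, which is < 12873393
-0.32·194444 + 1.43·7543857 = 10725493.430, which is < 10727779
This sign pattern matches Mesa.

Mesa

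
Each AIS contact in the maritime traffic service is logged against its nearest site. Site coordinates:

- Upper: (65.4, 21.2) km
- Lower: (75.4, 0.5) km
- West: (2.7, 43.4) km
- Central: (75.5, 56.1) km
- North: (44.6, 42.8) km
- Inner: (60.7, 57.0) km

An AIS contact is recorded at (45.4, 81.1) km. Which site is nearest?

Inner

Squared distances to each site:
Upper: 3988.010; Lower: 7396.360; West: 3244.580; Central: 1531.010; North: 1467.530; Inner: 814.900.
Minimum at Inner.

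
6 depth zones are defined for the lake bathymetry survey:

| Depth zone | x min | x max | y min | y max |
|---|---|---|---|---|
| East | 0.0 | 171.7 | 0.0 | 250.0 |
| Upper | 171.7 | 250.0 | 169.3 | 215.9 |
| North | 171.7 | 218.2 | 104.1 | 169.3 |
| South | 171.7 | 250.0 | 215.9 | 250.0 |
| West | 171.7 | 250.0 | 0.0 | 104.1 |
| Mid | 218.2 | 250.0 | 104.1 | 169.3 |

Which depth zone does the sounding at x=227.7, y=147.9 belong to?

Mid

The point has x = 227.7 and y = 147.9.
Only Mid satisfies 218.2 ≤ x ≤ 250.0 and 104.1 ≤ y ≤ 169.3.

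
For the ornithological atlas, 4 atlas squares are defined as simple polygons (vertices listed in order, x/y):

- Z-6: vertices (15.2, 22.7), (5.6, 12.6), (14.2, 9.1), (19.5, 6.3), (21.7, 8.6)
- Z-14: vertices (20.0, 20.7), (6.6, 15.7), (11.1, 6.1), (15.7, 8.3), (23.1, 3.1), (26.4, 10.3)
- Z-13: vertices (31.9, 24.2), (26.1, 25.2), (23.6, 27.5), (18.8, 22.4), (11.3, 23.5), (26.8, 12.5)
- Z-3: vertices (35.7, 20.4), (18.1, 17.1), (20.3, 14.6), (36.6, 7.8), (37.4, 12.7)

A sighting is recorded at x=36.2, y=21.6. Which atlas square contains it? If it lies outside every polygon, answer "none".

Cast a ray rightward from (36.2, 21.6). For each polygon, the edges (by vertex number in listed order) whose endpoints lie on opposite sides of y = 21.6, where each meets that height, and whether that is right or left of the point:
Z-6: 1–2 at x≈14.15 (left), 5–1 at x≈15.71 (left) → 0 crossings.
Z-14: no edge straddles that height → 0 crossings.
Z-13: 5–6 at x≈13.98 (left), 6–1 at x≈30.77 (left) → 0 crossings.
Z-3: no edge straddles that height → 0 crossings.
All counts are even, so the point lies outside every listed polygon.

none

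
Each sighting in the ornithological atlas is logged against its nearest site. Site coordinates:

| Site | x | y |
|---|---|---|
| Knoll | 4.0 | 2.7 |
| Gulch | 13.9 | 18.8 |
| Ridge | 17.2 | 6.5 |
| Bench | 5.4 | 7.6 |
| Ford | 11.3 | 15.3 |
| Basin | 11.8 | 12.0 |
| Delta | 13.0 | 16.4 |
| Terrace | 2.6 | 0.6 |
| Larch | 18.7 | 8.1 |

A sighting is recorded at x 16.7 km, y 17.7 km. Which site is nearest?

Squared distances to each site:
Knoll: 386.290; Gulch: 9.050; Ridge: 125.690; Bench: 229.700; Ford: 34.920; Basin: 56.500; Delta: 15.380; Terrace: 491.220; Larch: 96.160.
Minimum at Gulch.

Gulch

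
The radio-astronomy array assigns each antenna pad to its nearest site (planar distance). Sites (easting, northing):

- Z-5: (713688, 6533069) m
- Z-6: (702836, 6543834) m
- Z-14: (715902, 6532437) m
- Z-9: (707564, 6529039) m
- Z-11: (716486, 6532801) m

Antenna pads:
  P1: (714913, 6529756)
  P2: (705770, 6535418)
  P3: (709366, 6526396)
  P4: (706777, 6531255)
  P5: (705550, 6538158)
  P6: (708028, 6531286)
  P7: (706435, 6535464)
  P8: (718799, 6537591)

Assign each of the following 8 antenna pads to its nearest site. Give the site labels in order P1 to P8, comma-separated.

Z-14, Z-9, Z-9, Z-9, Z-6, Z-9, Z-9, Z-11

P1 → Z-14 (d²=8165882.00)
P2 → Z-9 (d²=43910077.00)
P3 → Z-9 (d²=10232653.00)
P4 → Z-9 (d²=5530025.00)
P5 → Z-6 (d²=39582772.00)
P6 → Z-9 (d²=5264305.00)
P7 → Z-9 (d²=42555266.00)
P8 → Z-11 (d²=28294069.00)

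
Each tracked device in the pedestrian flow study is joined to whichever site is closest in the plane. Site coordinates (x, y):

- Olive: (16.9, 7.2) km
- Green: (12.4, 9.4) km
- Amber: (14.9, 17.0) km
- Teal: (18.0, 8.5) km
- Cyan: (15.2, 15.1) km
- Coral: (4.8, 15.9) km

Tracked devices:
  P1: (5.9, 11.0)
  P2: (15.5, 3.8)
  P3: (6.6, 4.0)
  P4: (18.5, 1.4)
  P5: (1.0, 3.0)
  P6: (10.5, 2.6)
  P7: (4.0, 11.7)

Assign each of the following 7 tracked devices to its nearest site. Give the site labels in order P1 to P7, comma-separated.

Coral, Olive, Green, Olive, Green, Green, Coral

P1 → Coral (d²=25.22)
P2 → Olive (d²=13.52)
P3 → Green (d²=62.80)
P4 → Olive (d²=36.20)
P5 → Green (d²=170.92)
P6 → Green (d²=49.85)
P7 → Coral (d²=18.28)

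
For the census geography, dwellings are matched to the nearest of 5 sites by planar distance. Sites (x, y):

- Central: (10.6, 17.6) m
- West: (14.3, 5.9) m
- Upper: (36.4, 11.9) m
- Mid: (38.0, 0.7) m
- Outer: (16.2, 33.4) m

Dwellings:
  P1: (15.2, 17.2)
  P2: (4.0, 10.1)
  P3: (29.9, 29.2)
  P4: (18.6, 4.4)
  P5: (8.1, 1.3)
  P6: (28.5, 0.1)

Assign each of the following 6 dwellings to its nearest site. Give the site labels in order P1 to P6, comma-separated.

P1 → Central (d²=21.32)
P2 → Central (d²=99.81)
P3 → Outer (d²=205.33)
P4 → West (d²=20.74)
P5 → West (d²=59.60)
P6 → Mid (d²=90.61)

Central, Central, Outer, West, West, Mid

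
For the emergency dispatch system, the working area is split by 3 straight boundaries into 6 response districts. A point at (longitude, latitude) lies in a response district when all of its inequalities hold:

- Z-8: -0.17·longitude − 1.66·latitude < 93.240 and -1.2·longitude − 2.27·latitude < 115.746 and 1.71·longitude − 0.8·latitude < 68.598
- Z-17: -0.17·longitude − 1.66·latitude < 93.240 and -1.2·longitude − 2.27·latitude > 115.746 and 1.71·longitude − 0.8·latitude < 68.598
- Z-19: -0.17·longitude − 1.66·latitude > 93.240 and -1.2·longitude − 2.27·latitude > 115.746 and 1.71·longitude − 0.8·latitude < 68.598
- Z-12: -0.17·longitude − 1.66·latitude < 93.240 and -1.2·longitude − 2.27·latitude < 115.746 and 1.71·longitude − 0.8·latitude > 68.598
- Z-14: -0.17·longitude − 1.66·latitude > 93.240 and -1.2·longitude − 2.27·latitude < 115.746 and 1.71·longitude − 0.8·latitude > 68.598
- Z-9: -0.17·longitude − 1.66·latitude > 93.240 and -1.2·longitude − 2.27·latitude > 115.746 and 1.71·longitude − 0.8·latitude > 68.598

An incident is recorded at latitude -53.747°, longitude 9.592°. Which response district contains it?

Z-8

-0.17·9.592 − 1.66·-53.747 = 87.589, which is < 93.240
-1.2·9.592 − 2.27·-53.747 = 110.495, which is < 115.746
1.71·9.592 − 0.8·-53.747 = 59.400, which is < 68.598
This sign pattern matches Z-8.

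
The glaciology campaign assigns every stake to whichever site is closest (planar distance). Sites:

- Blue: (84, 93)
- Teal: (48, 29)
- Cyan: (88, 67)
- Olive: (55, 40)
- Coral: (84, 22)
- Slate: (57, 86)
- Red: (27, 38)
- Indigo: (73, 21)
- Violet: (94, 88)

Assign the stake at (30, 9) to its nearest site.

Squared distances to each site:
Blue: 9972.000; Teal: 724.000; Cyan: 6728.000; Olive: 1586.000; Coral: 3085.000; Slate: 6658.000; Red: 850.000; Indigo: 1993.000; Violet: 10337.000.
Minimum at Teal.

Teal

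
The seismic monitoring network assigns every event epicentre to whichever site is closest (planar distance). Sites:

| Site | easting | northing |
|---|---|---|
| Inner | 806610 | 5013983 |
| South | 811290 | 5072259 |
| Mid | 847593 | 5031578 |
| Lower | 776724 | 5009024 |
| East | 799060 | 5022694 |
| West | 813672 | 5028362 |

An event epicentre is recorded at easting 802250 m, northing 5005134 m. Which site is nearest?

Squared distances to each site:
Inner: 97314401.000; South: 4587487225.000; Mid: 2755272785.000; Lower: 666708776.000; East: 318529700.000; West: 670002068.000.
Minimum at Inner.

Inner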